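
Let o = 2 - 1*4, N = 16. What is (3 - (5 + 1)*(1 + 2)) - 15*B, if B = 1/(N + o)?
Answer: -225/14 ≈ -16.071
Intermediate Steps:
o = -2 (o = 2 - 4 = -2)
B = 1/14 (B = 1/(16 - 2) = 1/14 ≈ 0.071429)
(3 - (5 + 1)*(1 + 2)) - 15*B = (3 - (5 + 1)*(1 + 2)) - 15*1/14 = (3 - 6*3) - 15/14 = (3 - 1*18) - 15/14 = (3 - 18) - 15/14 = -15 - 15/14 = -225/14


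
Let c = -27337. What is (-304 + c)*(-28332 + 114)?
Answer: 779973738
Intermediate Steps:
(-304 + c)*(-28332 + 114) = (-304 - 27337)*(-28332 + 114) = -27641*(-28218) = 779973738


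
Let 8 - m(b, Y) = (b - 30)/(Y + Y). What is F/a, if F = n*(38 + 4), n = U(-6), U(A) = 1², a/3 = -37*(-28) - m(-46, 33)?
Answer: 231/16943 ≈ 0.013634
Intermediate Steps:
m(b, Y) = 8 - (-30 + b)/(2*Y) (m(b, Y) = 8 - (b - 30)/(Y + Y) = 8 - (-30 + b)/(2*Y))
a = 33886/11 (a = 3*(-37*(-28) - (30 - 1*(-46) + 16*33)/(2*33)) = 3*(1036 - (30 + 46 + 528)/(2*33)) = 3*(1036 - 604/(2*33)) = 3*(1036 - 1*302/33) = 3*(1036 - 302/33) = 3*(33886/33) = 33886/11 ≈ 3080.5)
U(A) = 1
n = 1
F = 42 (F = 1*(38 + 4) = 1*42 = 42)
F/a = 42/(33886/11) = 42*(11/33886) = 231/16943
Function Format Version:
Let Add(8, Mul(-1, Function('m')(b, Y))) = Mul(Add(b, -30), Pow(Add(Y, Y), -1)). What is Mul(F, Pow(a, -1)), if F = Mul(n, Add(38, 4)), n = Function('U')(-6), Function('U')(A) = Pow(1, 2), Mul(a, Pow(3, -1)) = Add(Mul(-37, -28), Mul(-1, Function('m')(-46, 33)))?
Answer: Rational(231, 16943) ≈ 0.013634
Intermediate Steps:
Function('m')(b, Y) = Add(8, Mul(Rational(-1, 2), Pow(Y, -1), Add(-30, b))) (Function('m')(b, Y) = Add(8, Mul(-1, Mul(Add(b, -30), Pow(Add(Y, Y), -1)))) = Add(8, Mul(-1, Mul(Add(-30, b), Pow(Mul(2, Y), -1)))) = Add(8, Mul(-1, Mul(Add(-30, b), Mul(Rational(1, 2), Pow(Y, -1))))) = Add(8, Mul(-1, Mul(Rational(1, 2), Pow(Y, -1), Add(-30, b)))) = Add(8, Mul(Rational(-1, 2), Pow(Y, -1), Add(-30, b))))
a = Rational(33886, 11) (a = Mul(3, Add(Mul(-37, -28), Mul(-1, Mul(Rational(1, 2), Pow(33, -1), Add(30, Mul(-1, -46), Mul(16, 33)))))) = Mul(3, Add(1036, Mul(-1, Mul(Rational(1, 2), Rational(1, 33), Add(30, 46, 528))))) = Mul(3, Add(1036, Mul(-1, Mul(Rational(1, 2), Rational(1, 33), 604)))) = Mul(3, Add(1036, Mul(-1, Rational(302, 33)))) = Mul(3, Add(1036, Rational(-302, 33))) = Mul(3, Rational(33886, 33)) = Rational(33886, 11) ≈ 3080.5)
Function('U')(A) = 1
n = 1
F = 42 (F = Mul(1, Add(38, 4)) = Mul(1, 42) = 42)
Mul(F, Pow(a, -1)) = Mul(42, Pow(Rational(33886, 11), -1)) = Mul(42, Rational(11, 33886)) = Rational(231, 16943)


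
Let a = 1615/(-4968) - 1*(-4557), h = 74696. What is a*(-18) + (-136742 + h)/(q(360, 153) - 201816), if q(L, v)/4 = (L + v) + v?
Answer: -20871751961/254472 ≈ -82020.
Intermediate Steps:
q(L, v) = 4*L + 8*v (q(L, v) = 4*((L + v) + v) = 4*(L + 2*v) = 4*L + 8*v)
a = 22637561/4968 (a = 1615*(-1/4968) + 4557 = -1615/4968 + 4557 = 22637561/4968 ≈ 4556.7)
a*(-18) + (-136742 + h)/(q(360, 153) - 201816) = (22637561/4968)*(-18) + (-136742 + 74696)/((4*360 + 8*153) - 201816) = -22637561/276 - 62046/((1440 + 1224) - 201816) = -22637561/276 - 62046/(2664 - 201816) = -22637561/276 - 62046/(-199152) = -22637561/276 - 62046*(-1/199152) = -22637561/276 + 1149/3688 = -20871751961/254472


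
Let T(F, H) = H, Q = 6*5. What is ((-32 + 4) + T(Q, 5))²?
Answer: 529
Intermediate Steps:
Q = 30
((-32 + 4) + T(Q, 5))² = ((-32 + 4) + 5)² = (-28 + 5)² = (-23)² = 529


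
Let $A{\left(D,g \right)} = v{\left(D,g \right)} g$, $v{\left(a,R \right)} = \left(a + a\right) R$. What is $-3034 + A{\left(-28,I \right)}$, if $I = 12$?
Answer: $-11098$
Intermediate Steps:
$v{\left(a,R \right)} = 2 R a$ ($v{\left(a,R \right)} = 2 a R = 2 R a$)
$A{\left(D,g \right)} = 2 D g^{2}$ ($A{\left(D,g \right)} = 2 g D g = 2 D g g = 2 D g^{2}$)
$-3034 + A{\left(-28,I \right)} = -3034 + 2 \left(-28\right) 12^{2} = -3034 + 2 \left(-28\right) 144 = -3034 - 8064 = -11098$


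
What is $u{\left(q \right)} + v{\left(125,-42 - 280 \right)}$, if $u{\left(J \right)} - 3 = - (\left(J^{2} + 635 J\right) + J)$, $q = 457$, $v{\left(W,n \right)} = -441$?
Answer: $-499939$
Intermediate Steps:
$u{\left(J \right)} = 3 - J^{2} - 636 J$ ($u{\left(J \right)} = 3 - \left(\left(J^{2} + 635 J\right) + J\right) = 3 - \left(J^{2} + 636 J\right) = 3 - J^{2} - 636 J$)
$u{\left(q \right)} + v{\left(125,-42 - 280 \right)} = \left(3 - 457^{2} - 290652\right) - 441 = \left(3 - 208849 - 290652\right) - 441 = -499498 - 441 = -499939$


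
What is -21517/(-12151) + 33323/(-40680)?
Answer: 470403787/494302680 ≈ 0.95165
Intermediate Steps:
-21517/(-12151) + 33323/(-40680) = -21517*(-1/12151) + 33323*(-1/40680) = 21517/12151 - 33323/40680 = 470403787/494302680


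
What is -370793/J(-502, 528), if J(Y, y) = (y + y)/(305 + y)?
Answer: -308870569/1056 ≈ -2.9249e+5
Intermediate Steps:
J(Y, y) = 2*y/(305 + y) (J(Y, y) = (2*y)/(305 + y) = 2*y/(305 + y))
-370793/J(-502, 528) = -370793/(2*528/(305 + 528)) = -370793/(2*528/833) = -370793/(2*528*(1/833)) = -370793/1056/833 = -370793*833/1056 = -308870569/1056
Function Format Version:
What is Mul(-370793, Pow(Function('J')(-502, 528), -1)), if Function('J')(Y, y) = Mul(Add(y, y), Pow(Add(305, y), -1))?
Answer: Rational(-308870569, 1056) ≈ -2.9249e+5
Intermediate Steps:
Function('J')(Y, y) = Mul(2, y, Pow(Add(305, y), -1)) (Function('J')(Y, y) = Mul(Mul(2, y), Pow(Add(305, y), -1)) = Mul(2, y, Pow(Add(305, y), -1)))
Mul(-370793, Pow(Function('J')(-502, 528), -1)) = Mul(-370793, Pow(Mul(2, 528, Pow(Add(305, 528), -1)), -1)) = Mul(-370793, Pow(Mul(2, 528, Pow(833, -1)), -1)) = Mul(-370793, Pow(Mul(2, 528, Rational(1, 833)), -1)) = Mul(-370793, Pow(Rational(1056, 833), -1)) = Mul(-370793, Rational(833, 1056)) = Rational(-308870569, 1056)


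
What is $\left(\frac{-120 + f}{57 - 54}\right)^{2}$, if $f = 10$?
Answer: $\frac{12100}{9} \approx 1344.4$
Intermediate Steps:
$\left(\frac{-120 + f}{57 - 54}\right)^{2} = \left(\frac{-120 + 10}{57 - 54}\right)^{2} = \left(- \frac{110}{3}\right)^{2} = \frac{12100}{9}$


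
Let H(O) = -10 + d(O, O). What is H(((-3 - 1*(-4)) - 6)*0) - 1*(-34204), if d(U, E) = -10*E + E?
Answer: 34194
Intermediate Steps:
d(U, E) = -9*E
H(O) = -10 - 9*O
H(((-3 - 1*(-4)) - 6)*0) - 1*(-34204) = (-10 - 9*((-3 - 1*(-4)) - 6)*0) - 1*(-34204) = (-10 - 9*((-3 + 4) - 6)*0) + 34204 = (-10 - 9*(1 - 6)*0) + 34204 = (-10 - (-45)*0) + 34204 = (-10 - 9*0) + 34204 = (-10 + 0) + 34204 = -10 + 34204 = 34194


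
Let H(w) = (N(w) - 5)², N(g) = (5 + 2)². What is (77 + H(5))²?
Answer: 4052169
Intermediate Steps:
N(g) = 49 (N(g) = 7² = 49)
H(w) = 1936 (H(w) = (49 - 5)² = 44² = 1936)
(77 + H(5))² = (77 + 1936)² = 2013² = 4052169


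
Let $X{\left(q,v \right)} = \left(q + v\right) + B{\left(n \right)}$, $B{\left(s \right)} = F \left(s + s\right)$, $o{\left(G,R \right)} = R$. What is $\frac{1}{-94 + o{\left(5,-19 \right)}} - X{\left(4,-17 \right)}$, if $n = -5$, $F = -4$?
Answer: $- \frac{3052}{113} \approx -27.009$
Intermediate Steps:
$B{\left(s \right)} = - 8 s$ ($B{\left(s \right)} = - 4 \left(s + s\right) = - 4 \cdot 2 s = - 8 s$)
$X{\left(q,v \right)} = 40 + q + v$ ($X{\left(q,v \right)} = \left(q + v\right) - -40 = \left(q + v\right) + 40 = 40 + q + v$)
$\frac{1}{-94 + o{\left(5,-19 \right)}} - X{\left(4,-17 \right)} = \frac{1}{-94 - 19} - \left(40 + 4 - 17\right) = \frac{1}{-113} - 27 = - \frac{1}{113} - 27 = - \frac{3052}{113}$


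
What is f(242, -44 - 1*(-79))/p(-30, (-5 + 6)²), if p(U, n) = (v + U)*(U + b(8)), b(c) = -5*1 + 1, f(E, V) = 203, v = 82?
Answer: -203/1768 ≈ -0.11482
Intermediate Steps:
b(c) = -4 (b(c) = -5 + 1 = -4)
p(U, n) = (-4 + U)*(82 + U) (p(U, n) = (82 + U)*(U - 4) = (82 + U)*(-4 + U) = (-4 + U)*(82 + U))
f(242, -44 - 1*(-79))/p(-30, (-5 + 6)²) = 203/(-328 + (-30)² + 78*(-30)) = 203/(-328 + 900 - 2340) = 203/(-1768) = 203*(-1/1768) = -203/1768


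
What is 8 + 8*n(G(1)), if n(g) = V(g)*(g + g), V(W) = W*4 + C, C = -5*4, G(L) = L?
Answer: -248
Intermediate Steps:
C = -20
V(W) = -20 + 4*W (V(W) = W*4 - 20 = 4*W - 20 = -20 + 4*W)
n(g) = 2*g*(-20 + 4*g) (n(g) = (-20 + 4*g)*(g + g) = (-20 + 4*g)*(2*g) = 2*g*(-20 + 4*g))
8 + 8*n(G(1)) = 8 + 8*(8*1*(-5 + 1)) = 8 + 8*(8*1*(-4)) = 8 + 8*(-32) = 8 - 256 = -248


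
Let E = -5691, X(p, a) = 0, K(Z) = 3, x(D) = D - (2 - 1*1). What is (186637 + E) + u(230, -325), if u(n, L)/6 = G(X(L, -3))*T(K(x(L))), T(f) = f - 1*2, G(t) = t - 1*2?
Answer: 180934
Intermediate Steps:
x(D) = -1 + D (x(D) = D - (2 - 1) = D - 1*1 = D - 1 = -1 + D)
G(t) = -2 + t (G(t) = t - 2 = -2 + t)
T(f) = -2 + f (T(f) = f - 2 = -2 + f)
u(n, L) = -12 (u(n, L) = 6*((-2 + 0)*(-2 + 3)) = 6*(-2*1) = 6*(-2) = -12)
(186637 + E) + u(230, -325) = (186637 - 5691) - 12 = 180946 - 12 = 180934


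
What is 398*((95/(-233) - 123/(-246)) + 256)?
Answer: 23748461/233 ≈ 1.0192e+5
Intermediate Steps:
398*((95/(-233) - 123/(-246)) + 256) = 398*((95*(-1/233) - 123*(-1/246)) + 256) = 398*((-95/233 + ½) + 256) = 398*(43/466 + 256) = 398*(119339/466) = 23748461/233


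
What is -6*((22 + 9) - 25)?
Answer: -36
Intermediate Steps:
-6*((22 + 9) - 25) = -6*(31 - 25) = -6*6 = -36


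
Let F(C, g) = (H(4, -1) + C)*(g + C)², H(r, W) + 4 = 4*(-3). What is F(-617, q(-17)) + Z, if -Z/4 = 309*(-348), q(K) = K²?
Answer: -67670544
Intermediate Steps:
H(r, W) = -16 (H(r, W) = -4 + 4*(-3) = -4 - 12 = -16)
F(C, g) = (C + g)²*(-16 + C) (F(C, g) = (-16 + C)*(g + C)² = (-16 + C)*(C + g)² = (C + g)²*(-16 + C))
Z = 430128 (Z = -1236*(-348) = -4*(-107532) = 430128)
F(-617, q(-17)) + Z = (-617 + (-17)²)²*(-16 - 617) + 430128 = (-617 + 289)²*(-633) + 430128 = (-328)²*(-633) + 430128 = 107584*(-633) + 430128 = -68100672 + 430128 = -67670544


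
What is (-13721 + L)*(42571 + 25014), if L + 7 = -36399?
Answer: -3387833295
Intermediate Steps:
L = -36406 (L = -7 - 36399 = -36406)
(-13721 + L)*(42571 + 25014) = (-13721 - 36406)*(42571 + 25014) = -50127*67585 = -3387833295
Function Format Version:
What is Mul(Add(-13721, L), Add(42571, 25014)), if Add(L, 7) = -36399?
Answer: -3387833295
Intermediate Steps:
L = -36406 (L = Add(-7, -36399) = -36406)
Mul(Add(-13721, L), Add(42571, 25014)) = Mul(Add(-13721, -36406), Add(42571, 25014)) = Mul(-50127, 67585) = -3387833295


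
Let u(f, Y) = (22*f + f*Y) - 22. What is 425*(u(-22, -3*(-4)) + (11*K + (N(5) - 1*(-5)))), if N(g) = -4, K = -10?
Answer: -373575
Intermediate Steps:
u(f, Y) = -22 + 22*f + Y*f (u(f, Y) = (22*f + Y*f) - 22 = -22 + 22*f + Y*f)
425*(u(-22, -3*(-4)) + (11*K + (N(5) - 1*(-5)))) = 425*((-22 + 22*(-22) - 3*(-4)*(-22)) + (11*(-10) + (-4 - 1*(-5)))) = 425*((-22 - 484 + 12*(-22)) + (-110 + (-4 + 5))) = 425*((-22 - 484 - 264) + (-110 + 1)) = 425*(-770 - 109) = 425*(-879) = -373575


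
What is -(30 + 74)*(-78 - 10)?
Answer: 9152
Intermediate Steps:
-(30 + 74)*(-78 - 10) = -104*(-88) = -1*(-9152) = 9152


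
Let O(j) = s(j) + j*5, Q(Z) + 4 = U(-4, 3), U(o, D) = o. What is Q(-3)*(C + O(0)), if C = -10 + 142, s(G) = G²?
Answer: -1056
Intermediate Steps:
Q(Z) = -8 (Q(Z) = -4 - 4 = -8)
O(j) = j² + 5*j (O(j) = j² + j*5 = j² + 5*j)
C = 132
Q(-3)*(C + O(0)) = -8*(132 + 0*(5 + 0)) = -8*(132 + 0*5) = -8*(132 + 0) = -8*132 = -1056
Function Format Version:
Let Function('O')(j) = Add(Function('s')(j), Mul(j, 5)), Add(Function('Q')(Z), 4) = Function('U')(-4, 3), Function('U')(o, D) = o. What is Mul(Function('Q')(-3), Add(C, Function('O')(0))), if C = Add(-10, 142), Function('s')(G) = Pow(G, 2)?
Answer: -1056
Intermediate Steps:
Function('Q')(Z) = -8 (Function('Q')(Z) = Add(-4, -4) = -8)
Function('O')(j) = Add(Pow(j, 2), Mul(5, j)) (Function('O')(j) = Add(Pow(j, 2), Mul(j, 5)) = Add(Pow(j, 2), Mul(5, j)))
C = 132
Mul(Function('Q')(-3), Add(C, Function('O')(0))) = Mul(-8, Add(132, Mul(0, Add(5, 0)))) = Mul(-8, Add(132, Mul(0, 5))) = Mul(-8, Add(132, 0)) = Mul(-8, 132) = -1056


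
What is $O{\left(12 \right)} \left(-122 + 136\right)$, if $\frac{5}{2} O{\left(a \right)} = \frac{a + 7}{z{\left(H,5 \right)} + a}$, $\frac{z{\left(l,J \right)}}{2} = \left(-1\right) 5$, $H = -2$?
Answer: $\frac{266}{5} \approx 53.2$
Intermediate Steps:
$z{\left(l,J \right)} = -10$ ($z{\left(l,J \right)} = 2 \left(\left(-1\right) 5\right) = 2 \left(-5\right) = -10$)
$O{\left(a \right)} = \frac{2 \left(7 + a\right)}{5 \left(-10 + a\right)}$ ($O{\left(a \right)} = \frac{2 \frac{a + 7}{-10 + a}}{5} = \frac{2 \frac{7 + a}{-10 + a}}{5} = \frac{2 \left(7 + a\right)}{5 \left(-10 + a\right)}$)
$O{\left(12 \right)} \left(-122 + 136\right) = \frac{2 \left(7 + 12\right)}{5 \left(-10 + 12\right)} \left(-122 + 136\right) = \frac{2}{5} \cdot \frac{1}{2} \cdot 19 \cdot 14 = \frac{19}{5} \cdot 14 = \frac{266}{5}$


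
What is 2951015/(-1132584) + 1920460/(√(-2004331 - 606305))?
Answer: -2951015/1132584 - 960230*I*√652659/652659 ≈ -2.6056 - 1188.6*I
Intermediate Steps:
2951015/(-1132584) + 1920460/(√(-2004331 - 606305)) = 2951015*(-1/1132584) + 1920460/(√(-2610636)) = -2951015/1132584 + 1920460/((2*I*√652659)) = -2951015/1132584 + 1920460*(-I*√652659/1305318) = -2951015/1132584 - 960230*I*√652659/652659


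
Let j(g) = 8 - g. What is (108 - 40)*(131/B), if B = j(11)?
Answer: -8908/3 ≈ -2969.3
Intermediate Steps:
B = -3 (B = 8 - 1*11 = 8 - 11 = -3)
(108 - 40)*(131/B) = (108 - 40)*(131/(-3)) = 68*(131*(-⅓)) = 68*(-131/3) = -8908/3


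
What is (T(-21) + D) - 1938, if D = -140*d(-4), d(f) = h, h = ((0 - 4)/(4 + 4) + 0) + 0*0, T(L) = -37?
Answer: -1905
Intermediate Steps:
h = -1/2 (h = (-4/8 + 0) + 0 = (-4*1/8 + 0) + 0 = (-1/2 + 0) + 0 = -1/2 + 0 = -1/2 ≈ -0.50000)
d(f) = -1/2
D = 70 (D = -140*(-1/2) = 70)
(T(-21) + D) - 1938 = (-37 + 70) - 1938 = 33 - 1938 = -1905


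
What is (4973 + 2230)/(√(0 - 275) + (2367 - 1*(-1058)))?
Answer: 328937/156412 - 2401*I*√11/782060 ≈ 2.103 - 0.010182*I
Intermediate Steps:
(4973 + 2230)/(√(0 - 275) + (2367 - 1*(-1058))) = 7203/(√(-275) + (2367 + 1058)) = 7203/(5*I*√11 + 3425) = 7203/(3425 + 5*I*√11)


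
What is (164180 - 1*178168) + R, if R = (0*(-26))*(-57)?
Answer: -13988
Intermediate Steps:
R = 0 (R = 0*(-57) = 0)
(164180 - 1*178168) + R = (164180 - 1*178168) + 0 = (164180 - 178168) + 0 = -13988 + 0 = -13988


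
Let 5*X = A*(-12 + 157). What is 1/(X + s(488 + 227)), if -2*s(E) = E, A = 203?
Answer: 2/11059 ≈ 0.00018085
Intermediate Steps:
s(E) = -E/2
X = 5887 (X = (203*(-12 + 157))/5 = (203*145)/5 = (1/5)*29435 = 5887)
1/(X + s(488 + 227)) = 1/(5887 - (488 + 227)/2) = 1/(5887 - 1/2*715) = 1/(5887 - 715/2) = 1/(11059/2) = 2/11059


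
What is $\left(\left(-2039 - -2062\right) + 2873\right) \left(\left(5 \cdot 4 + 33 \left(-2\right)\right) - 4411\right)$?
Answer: $-12907472$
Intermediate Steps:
$\left(\left(-2039 - -2062\right) + 2873\right) \left(\left(5 \cdot 4 + 33 \left(-2\right)\right) - 4411\right) = \left(\left(-2039 + 2062\right) + 2873\right) \left(\left(20 - 66\right) - 4411\right) = \left(23 + 2873\right) \left(-46 - 4411\right) = 2896 \left(-4457\right) = -12907472$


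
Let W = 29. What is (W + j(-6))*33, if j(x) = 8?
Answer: 1221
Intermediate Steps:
(W + j(-6))*33 = (29 + 8)*33 = 37*33 = 1221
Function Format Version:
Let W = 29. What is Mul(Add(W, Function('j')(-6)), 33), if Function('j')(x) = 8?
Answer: 1221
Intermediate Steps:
Mul(Add(W, Function('j')(-6)), 33) = Mul(Add(29, 8), 33) = Mul(37, 33) = 1221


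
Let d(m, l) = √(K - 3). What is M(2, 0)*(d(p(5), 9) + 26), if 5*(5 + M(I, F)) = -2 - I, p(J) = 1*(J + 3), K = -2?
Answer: -754/5 - 29*I*√5/5 ≈ -150.8 - 12.969*I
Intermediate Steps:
p(J) = 3 + J (p(J) = 1*(3 + J) = 3 + J)
M(I, F) = -27/5 - I/5 (M(I, F) = -5 + (-2 - I)/5 = -5 + (-⅖ - I/5) = -27/5 - I/5)
d(m, l) = I*√5 (d(m, l) = √(-2 - 3) = √(-5) = I*√5)
M(2, 0)*(d(p(5), 9) + 26) = (-27/5 - ⅕*2)*(I*√5 + 26) = (-27/5 - ⅖)*(26 + I*√5) = -29*(26 + I*√5)/5 = -754/5 - 29*I*√5/5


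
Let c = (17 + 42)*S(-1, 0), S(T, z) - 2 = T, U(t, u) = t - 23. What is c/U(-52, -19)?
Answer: -59/75 ≈ -0.78667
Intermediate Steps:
U(t, u) = -23 + t
S(T, z) = 2 + T
c = 59 (c = (17 + 42)*(2 - 1) = 59*1 = 59)
c/U(-52, -19) = 59/(-23 - 52) = 59/(-75) = 59*(-1/75) = -59/75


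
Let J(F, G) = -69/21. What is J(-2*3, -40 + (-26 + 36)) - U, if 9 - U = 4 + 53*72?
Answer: 26654/7 ≈ 3807.7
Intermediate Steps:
J(F, G) = -23/7 (J(F, G) = -69*1/21 = -23/7)
U = -3811 (U = 9 - (4 + 53*72) = 9 - (4 + 3816) = 9 - 1*3820 = 9 - 3820 = -3811)
J(-2*3, -40 + (-26 + 36)) - U = -23/7 - 1*(-3811) = -23/7 + 3811 = 26654/7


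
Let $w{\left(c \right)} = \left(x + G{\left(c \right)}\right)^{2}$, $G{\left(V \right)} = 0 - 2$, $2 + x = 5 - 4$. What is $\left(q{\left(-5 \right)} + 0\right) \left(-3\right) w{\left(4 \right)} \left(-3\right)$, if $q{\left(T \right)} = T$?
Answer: $-405$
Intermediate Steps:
$x = -1$ ($x = -2 + \left(5 - 4\right) = -2 + 1 = -1$)
$G{\left(V \right)} = -2$
$w{\left(c \right)} = 9$ ($w{\left(c \right)} = \left(-1 - 2\right)^{2} = \left(-3\right)^{2} = 9$)
$\left(q{\left(-5 \right)} + 0\right) \left(-3\right) w{\left(4 \right)} \left(-3\right) = \left(-5 + 0\right) \left(-3\right) 9 \left(-3\right) = \left(-5\right) \left(-3\right) 9 \left(-3\right) = 15 \cdot 9 \left(-3\right) = 135 \left(-3\right) = -405$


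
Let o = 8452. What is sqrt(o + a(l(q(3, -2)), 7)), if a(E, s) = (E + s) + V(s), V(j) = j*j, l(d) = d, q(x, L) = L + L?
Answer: 2*sqrt(2126) ≈ 92.217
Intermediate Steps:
q(x, L) = 2*L
V(j) = j**2
a(E, s) = E + s + s**2 (a(E, s) = (E + s) + s**2 = E + s + s**2)
sqrt(o + a(l(q(3, -2)), 7)) = sqrt(8452 + (2*(-2) + 7 + 7**2)) = sqrt(8452 + (-4 + 7 + 49)) = sqrt(8452 + 52) = sqrt(8504) = 2*sqrt(2126)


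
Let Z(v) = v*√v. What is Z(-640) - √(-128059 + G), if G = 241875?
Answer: -2*√28454 - 5120*I*√10 ≈ -337.37 - 16191.0*I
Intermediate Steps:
Z(v) = v^(3/2)
Z(-640) - √(-128059 + G) = (-640)^(3/2) - √(-128059 + 241875) = -5120*I*√10 - √113816 = -5120*I*√10 - 2*√28454 = -2*√28454 - 5120*I*√10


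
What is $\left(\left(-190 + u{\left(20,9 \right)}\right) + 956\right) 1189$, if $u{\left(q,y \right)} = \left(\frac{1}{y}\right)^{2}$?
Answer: $\frac{73773883}{81} \approx 9.1079 \cdot 10^{5}$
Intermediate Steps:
$u{\left(q,y \right)} = \frac{1}{y^{2}}$
$\left(\left(-190 + u{\left(20,9 \right)}\right) + 956\right) 1189 = \left(\left(-190 + \frac{1}{81}\right) + 956\right) 1189 = \left(- \frac{15389}{81} + 956\right) 1189 = \frac{62047}{81} \cdot 1189 = \frac{73773883}{81}$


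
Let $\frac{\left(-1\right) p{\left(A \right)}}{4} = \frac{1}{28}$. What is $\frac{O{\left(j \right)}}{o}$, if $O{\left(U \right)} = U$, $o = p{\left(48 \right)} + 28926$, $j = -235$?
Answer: $- \frac{1645}{202481} \approx -0.0081242$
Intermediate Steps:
$p{\left(A \right)} = - \frac{1}{7}$ ($p{\left(A \right)} = - \frac{4}{28} = \left(-4\right) \frac{1}{28} = - \frac{1}{7}$)
$o = \frac{202481}{7}$ ($o = - \frac{1}{7} + 28926 = \frac{202481}{7} \approx 28926.0$)
$\frac{O{\left(j \right)}}{o} = - \frac{235}{\frac{202481}{7}} = \left(-235\right) \frac{7}{202481} = - \frac{1645}{202481}$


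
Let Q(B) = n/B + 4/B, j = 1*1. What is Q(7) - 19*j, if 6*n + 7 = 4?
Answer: -37/2 ≈ -18.500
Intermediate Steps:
n = -1/2 (n = -7/6 + (1/6)*4 = -7/6 + 2/3 = -1/2 ≈ -0.50000)
j = 1
Q(B) = 7/(2*B) (Q(B) = -1/(2*B) + 4/B = 7/(2*B))
Q(7) - 19*j = (7/2)/7 - 19*1 = (7/2)*(1/7) - 19 = 1/2 - 19 = -37/2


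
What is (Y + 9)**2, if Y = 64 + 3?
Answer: 5776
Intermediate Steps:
Y = 67
(Y + 9)**2 = (67 + 9)**2 = 76**2 = 5776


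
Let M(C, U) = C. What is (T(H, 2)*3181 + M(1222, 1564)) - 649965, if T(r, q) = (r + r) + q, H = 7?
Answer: -597847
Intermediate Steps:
T(r, q) = q + 2*r (T(r, q) = 2*r + q = q + 2*r)
(T(H, 2)*3181 + M(1222, 1564)) - 649965 = ((2 + 2*7)*3181 + 1222) - 649965 = ((2 + 14)*3181 + 1222) - 649965 = (16*3181 + 1222) - 649965 = (50896 + 1222) - 649965 = 52118 - 649965 = -597847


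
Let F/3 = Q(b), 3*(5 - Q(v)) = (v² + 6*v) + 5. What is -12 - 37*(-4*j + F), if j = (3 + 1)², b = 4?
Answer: 3466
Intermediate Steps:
Q(v) = 10/3 - 2*v - v²/3 (Q(v) = 5 - ((v² + 6*v) + 5)/3 = 5 - (5 + v² + 6*v)/3 = 5 + (-5/3 - 2*v - v²/3) = 10/3 - 2*v - v²/3)
j = 16 (j = 4² = 16)
F = -30 (F = 3*(10/3 - 2*4 - ⅓*4²) = 3*(10/3 - 8 - ⅓*16) = 3*(10/3 - 8 - 16/3) = 3*(-10) = -30)
-12 - 37*(-4*j + F) = -12 - 37*(-4*16 - 30) = -12 - 37*(-64 - 30) = -12 - 37*(-94) = -12 + 3478 = 3466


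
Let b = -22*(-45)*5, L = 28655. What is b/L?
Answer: 90/521 ≈ 0.17274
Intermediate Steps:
b = 4950 (b = 990*5 = 4950)
b/L = 4950/28655 = 4950*(1/28655) = 90/521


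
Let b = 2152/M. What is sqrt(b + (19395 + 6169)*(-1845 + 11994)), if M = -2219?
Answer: 2*sqrt(319379232494077)/2219 ≈ 16107.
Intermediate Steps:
b = -2152/2219 (b = 2152/(-2219) = 2152*(-1/2219) = -2152/2219 ≈ -0.96981)
sqrt(b + (19395 + 6169)*(-1845 + 11994)) = sqrt(-2152/2219 + (19395 + 6169)*(-1845 + 11994)) = sqrt(-2152/2219 + 25564*10149) = sqrt(-2152/2219 + 259449036) = sqrt(575717408732/2219) = 2*sqrt(319379232494077)/2219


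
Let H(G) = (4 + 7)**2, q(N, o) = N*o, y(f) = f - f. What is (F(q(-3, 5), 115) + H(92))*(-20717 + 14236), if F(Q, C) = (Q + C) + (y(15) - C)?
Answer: -686986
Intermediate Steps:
y(f) = 0
F(Q, C) = Q (F(Q, C) = (Q + C) + (0 - C) = (C + Q) - C = Q)
H(G) = 121 (H(G) = 11**2 = 121)
(F(q(-3, 5), 115) + H(92))*(-20717 + 14236) = (-3*5 + 121)*(-20717 + 14236) = (-15 + 121)*(-6481) = 106*(-6481) = -686986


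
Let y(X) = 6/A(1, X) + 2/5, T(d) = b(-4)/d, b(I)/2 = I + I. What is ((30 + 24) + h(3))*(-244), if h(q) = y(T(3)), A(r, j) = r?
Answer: -73688/5 ≈ -14738.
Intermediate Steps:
b(I) = 4*I (b(I) = 2*(I + I) = 2*(2*I) = 4*I)
T(d) = -16/d (T(d) = (4*(-4))/d = -16/d)
y(X) = 32/5 (y(X) = 6/1 + 2/5 = 6*1 + 2*(⅕) = 6 + ⅖ = 32/5)
h(q) = 32/5
((30 + 24) + h(3))*(-244) = ((30 + 24) + 32/5)*(-244) = (54 + 32/5)*(-244) = (302/5)*(-244) = -73688/5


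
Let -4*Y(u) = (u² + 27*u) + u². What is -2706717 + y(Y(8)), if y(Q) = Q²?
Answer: -2699321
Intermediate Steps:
Y(u) = -27*u/4 - u²/2 (Y(u) = -((u² + 27*u) + u²)/4 = -(2*u² + 27*u)/4 = -27*u/4 - u²/2)
-2706717 + y(Y(8)) = -2706717 + (-¼*8*(27 + 2*8))² = -2706717 + (-¼*8*(27 + 16))² = -2706717 + (-¼*8*43)² = -2706717 + (-86)² = -2706717 + 7396 = -2699321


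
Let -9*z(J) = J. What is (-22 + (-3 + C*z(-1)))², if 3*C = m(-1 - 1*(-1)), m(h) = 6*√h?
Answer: 625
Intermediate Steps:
z(J) = -J/9
C = 0 (C = (6*√(-1 - 1*(-1)))/3 = (6*√(-1 + 1))/3 = (6*√0)/3 = (6*0)/3 = (⅓)*0 = 0)
(-22 + (-3 + C*z(-1)))² = (-22 + (-3 + 0*(-⅑*(-1))))² = (-22 + (-3 + 0*(⅑)))² = (-22 + (-3 + 0))² = (-22 - 3)² = (-25)² = 625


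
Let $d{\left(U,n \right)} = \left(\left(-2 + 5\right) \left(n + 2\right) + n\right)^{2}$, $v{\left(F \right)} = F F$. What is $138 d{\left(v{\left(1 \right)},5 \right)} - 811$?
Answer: $92477$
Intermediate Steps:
$v{\left(F \right)} = F^{2}$
$d{\left(U,n \right)} = \left(6 + 4 n\right)^{2}$ ($d{\left(U,n \right)} = \left(3 \left(2 + n\right) + n\right)^{2} = \left(\left(6 + 3 n\right) + n\right)^{2} = \left(6 + 4 n\right)^{2}$)
$138 d{\left(v{\left(1 \right)},5 \right)} - 811 = 138 \cdot 4 \left(3 + 2 \cdot 5\right)^{2} - 811 = 138 \cdot 4 \left(3 + 10\right)^{2} - 811 = 138 \cdot 4 \cdot 13^{2} - 811 = 138 \cdot 4 \cdot 169 - 811 = 138 \cdot 676 - 811 = 93288 - 811 = 92477$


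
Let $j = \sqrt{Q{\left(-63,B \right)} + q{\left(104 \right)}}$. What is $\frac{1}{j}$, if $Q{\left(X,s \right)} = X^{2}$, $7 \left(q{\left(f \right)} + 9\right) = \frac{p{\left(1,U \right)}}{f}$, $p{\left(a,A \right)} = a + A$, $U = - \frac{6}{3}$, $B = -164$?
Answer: $\frac{2 \sqrt{524683978}}{2882879} \approx 0.015891$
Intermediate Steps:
$U = -2$ ($U = \left(-6\right) \frac{1}{3} = -2$)
$p{\left(a,A \right)} = A + a$
$q{\left(f \right)} = -9 - \frac{1}{7 f}$ ($q{\left(f \right)} = -9 + \frac{\left(-2 + 1\right) \frac{1}{f}}{7} = -9 + \frac{\left(-1\right) \frac{1}{f}}{7} = -9 - \frac{1}{7 f}$)
$j = \frac{\sqrt{524683978}}{364}$ ($j = \sqrt{\left(-63\right)^{2} - \left(9 + \frac{1}{7 \cdot 104}\right)} = \sqrt{3969 - \frac{6553}{728}} = \sqrt{\frac{2882879}{728}} = \frac{\sqrt{524683978}}{364} \approx 62.929$)
$\frac{1}{j} = \frac{1}{\frac{1}{364} \sqrt{524683978}} = \frac{2 \sqrt{524683978}}{2882879}$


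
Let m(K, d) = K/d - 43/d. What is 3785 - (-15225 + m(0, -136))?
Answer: 2585317/136 ≈ 19010.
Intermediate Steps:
m(K, d) = -43/d + K/d
3785 - (-15225 + m(0, -136)) = 3785 - (-15225 + (-43 + 0)/(-136)) = 3785 - (-15225 - 1/136*(-43)) = 3785 - (-15225 + 43/136) = 3785 - 1*(-2070557/136) = 3785 + 2070557/136 = 2585317/136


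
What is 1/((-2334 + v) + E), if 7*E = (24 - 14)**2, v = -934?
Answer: -7/22776 ≈ -0.00030734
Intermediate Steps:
E = 100/7 (E = (24 - 14)**2/7 = (1/7)*10**2 = (1/7)*100 = 100/7 ≈ 14.286)
1/((-2334 + v) + E) = 1/((-2334 - 934) + 100/7) = 1/(-3268 + 100/7) = 1/(-22776/7) = -7/22776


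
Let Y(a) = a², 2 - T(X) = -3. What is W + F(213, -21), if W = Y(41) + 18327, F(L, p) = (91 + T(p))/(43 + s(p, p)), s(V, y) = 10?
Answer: 1060520/53 ≈ 20010.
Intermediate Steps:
T(X) = 5 (T(X) = 2 - 1*(-3) = 2 + 3 = 5)
F(L, p) = 96/53 (F(L, p) = (91 + 5)/(43 + 10) = 96/53)
W = 20008 (W = 41² + 18327 = 1681 + 18327 = 20008)
W + F(213, -21) = 20008 + 96/53 = 1060520/53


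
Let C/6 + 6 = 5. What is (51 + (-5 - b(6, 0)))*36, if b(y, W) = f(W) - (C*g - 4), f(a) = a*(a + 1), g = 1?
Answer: 1296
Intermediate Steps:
C = -6 (C = -36 + 6*5 = -36 + 30 = -6)
f(a) = a*(1 + a)
b(y, W) = 10 + W*(1 + W) (b(y, W) = W*(1 + W) - (-6*1 - 4) = W*(1 + W) - (-6 - 4) = W*(1 + W) - 1*(-10) = W*(1 + W) + 10 = 10 + W*(1 + W))
(51 + (-5 - b(6, 0)))*36 = (51 + (-5 - (10 + 0*(1 + 0))))*36 = (51 + (-5 - (10 + 0*1)))*36 = (51 + (-5 - (10 + 0)))*36 = (51 + (-5 - 1*10))*36 = (51 + (-5 - 10))*36 = (51 - 15)*36 = 36*36 = 1296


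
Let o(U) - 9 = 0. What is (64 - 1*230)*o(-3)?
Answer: -1494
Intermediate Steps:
o(U) = 9 (o(U) = 9 + 0 = 9)
(64 - 1*230)*o(-3) = (64 - 1*230)*9 = (64 - 230)*9 = -166*9 = -1494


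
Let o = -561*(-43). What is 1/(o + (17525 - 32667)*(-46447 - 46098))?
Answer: 1/1401340513 ≈ 7.1360e-10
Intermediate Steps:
o = 24123
1/(o + (17525 - 32667)*(-46447 - 46098)) = 1/(24123 + (17525 - 32667)*(-46447 - 46098)) = 1/(24123 - 15142*(-92545)) = 1/(24123 + 1401316390) = 1/1401340513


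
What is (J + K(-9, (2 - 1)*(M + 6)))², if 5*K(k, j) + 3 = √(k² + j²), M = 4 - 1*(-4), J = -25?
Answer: (128 - √277)²/25 ≈ 496.01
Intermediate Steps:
M = 8 (M = 4 + 4 = 8)
K(k, j) = -⅗ + √(j² + k²)/5 (K(k, j) = -⅗ + √(k² + j²)/5 = -⅗ + √(j² + k²)/5)
(J + K(-9, (2 - 1)*(M + 6)))² = (-25 + (-⅗ + √(((2 - 1)*(8 + 6))² + (-9)²)/5))² = (-25 + (-⅗ + √((1*14)² + 81)/5))² = (-25 + (-⅗ + √(14² + 81)/5))² = (-25 + (-⅗ + √(196 + 81)/5))² = (-25 + (-⅗ + √277/5))² = (-128/5 + √277/5)²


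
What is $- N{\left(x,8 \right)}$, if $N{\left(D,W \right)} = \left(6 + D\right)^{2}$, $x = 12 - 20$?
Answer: $-4$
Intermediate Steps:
$x = -8$ ($x = 12 - 20 = -8$)
$- N{\left(x,8 \right)} = - \left(6 - 8\right)^{2} = - \left(-2\right)^{2} = \left(-1\right) 4 = -4$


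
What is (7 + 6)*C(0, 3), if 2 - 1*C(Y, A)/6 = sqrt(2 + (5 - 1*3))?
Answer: 0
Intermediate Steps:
C(Y, A) = 0 (C(Y, A) = 12 - 6*sqrt(2 + (5 - 1*3)) = 12 - 6*sqrt(2 + (5 - 3)) = 12 - 6*sqrt(2 + 2) = 12 - 6*sqrt(4) = 12 - 6*2 = 12 - 12 = 0)
(7 + 6)*C(0, 3) = (7 + 6)*0 = 13*0 = 0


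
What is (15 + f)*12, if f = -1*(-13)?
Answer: 336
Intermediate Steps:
f = 13
(15 + f)*12 = (15 + 13)*12 = 28*12 = 336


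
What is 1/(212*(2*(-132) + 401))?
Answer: 1/29044 ≈ 3.4431e-5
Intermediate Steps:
1/(212*(2*(-132) + 401)) = 1/(212*(-264 + 401)) = 1/(212*137) = 1/29044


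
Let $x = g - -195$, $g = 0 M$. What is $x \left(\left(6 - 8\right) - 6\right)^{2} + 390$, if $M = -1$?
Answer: $12870$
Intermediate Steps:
$g = 0$ ($g = 0 \left(-1\right) = 0$)
$x = 195$ ($x = 0 - -195 = 0 + 195 = 195$)
$x \left(\left(6 - 8\right) - 6\right)^{2} + 390 = 195 \left(\left(6 - 8\right) - 6\right)^{2} + 390 = 195 \left(-2 - 6\right)^{2} + 390 = 195 \left(-8\right)^{2} + 390 = 195 \cdot 64 + 390 = 12480 + 390 = 12870$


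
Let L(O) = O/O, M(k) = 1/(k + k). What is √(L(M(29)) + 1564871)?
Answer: 2*√391218 ≈ 1250.9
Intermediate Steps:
M(k) = 1/(2*k)
L(O) = 1
√(L(M(29)) + 1564871) = √(1 + 1564871) = √1564872 = 2*√391218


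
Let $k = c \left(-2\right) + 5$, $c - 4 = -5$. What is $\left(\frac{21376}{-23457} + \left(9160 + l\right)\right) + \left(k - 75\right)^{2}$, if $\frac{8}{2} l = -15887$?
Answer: $\frac{920578289}{93828} \approx 9811.3$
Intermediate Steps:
$c = -1$ ($c = 4 - 5 = -1$)
$l = - \frac{15887}{4}$ ($l = \frac{1}{4} \left(-15887\right) = - \frac{15887}{4} \approx -3971.8$)
$k = 7$ ($k = \left(-1\right) \left(-2\right) + 5 = 2 + 5 = 7$)
$\left(\frac{21376}{-23457} + \left(9160 + l\right)\right) + \left(k - 75\right)^{2} = \left(\frac{21376}{-23457} + \left(9160 - \frac{15887}{4}\right)\right) + \left(7 - 75\right)^{2} = \left(21376 \left(- \frac{1}{23457}\right) + \frac{20753}{4}\right) + \left(-68\right)^{2} = \left(- \frac{21376}{23457} + \frac{20753}{4}\right) + 4624 = \frac{486717617}{93828} + 4624 = \frac{920578289}{93828}$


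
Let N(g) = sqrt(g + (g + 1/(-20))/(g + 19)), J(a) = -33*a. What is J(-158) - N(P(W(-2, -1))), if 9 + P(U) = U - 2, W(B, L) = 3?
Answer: 5214 - I*sqrt(105655)/110 ≈ 5214.0 - 2.955*I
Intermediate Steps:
P(U) = -11 + U (P(U) = -9 + (U - 2) = -9 + (-2 + U) = -11 + U)
N(g) = sqrt(g + (-1/20 + g)/(19 + g)) (N(g) = sqrt(g + (g - 1/20)/(19 + g)) = sqrt(g + (-1/20 + g)/(19 + g)))
J(-158) - N(P(W(-2, -1))) = -33*(-158) - sqrt((-11 + 3) - 1/(380 + 20*(-11 + 3)) + (-11 + 3)/(19 + (-11 + 3))) = 5214 - sqrt(-8 - 1/(380 + 20*(-8)) - 8/(19 - 8)) = 5214 - sqrt(-8 - 1/(380 - 160) - 8/11) = 5214 - sqrt(-8 - 1/220 - 8*1/11) = 5214 - sqrt(-8 - 1*1/220 - 8/11) = 5214 - sqrt(-8 - 1/220 - 8/11) = 5214 - sqrt(-1921/220) = 5214 - I*sqrt(105655)/110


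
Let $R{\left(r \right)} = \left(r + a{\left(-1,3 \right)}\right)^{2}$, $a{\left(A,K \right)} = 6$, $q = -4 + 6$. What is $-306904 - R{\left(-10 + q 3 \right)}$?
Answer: $-306908$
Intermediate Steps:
$q = 2$
$R{\left(r \right)} = \left(6 + r\right)^{2}$ ($R{\left(r \right)} = \left(r + 6\right)^{2} = \left(6 + r\right)^{2}$)
$-306904 - R{\left(-10 + q 3 \right)} = -306904 - \left(6 + \left(-10 + 2 \cdot 3\right)\right)^{2} = -306904 - \left(6 + \left(-10 + 6\right)\right)^{2} = -306904 - \left(6 - 4\right)^{2} = -306904 - 2^{2} = -306904 - 4 = -306908$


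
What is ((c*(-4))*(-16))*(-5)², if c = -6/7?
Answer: -9600/7 ≈ -1371.4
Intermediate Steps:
c = -6/7 (c = -6*⅐ = -6/7 ≈ -0.85714)
((c*(-4))*(-16))*(-5)² = (-6/7*(-4)*(-16))*(-5)² = ((24/7)*(-16))*25 = -384/7*25 = -9600/7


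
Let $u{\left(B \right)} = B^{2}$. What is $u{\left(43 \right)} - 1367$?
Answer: $482$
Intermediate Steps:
$u{\left(43 \right)} - 1367 = 43^{2} - 1367 = 1849 - 1367 = 482$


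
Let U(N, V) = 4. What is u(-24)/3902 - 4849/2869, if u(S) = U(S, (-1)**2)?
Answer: -9454661/5597419 ≈ -1.6891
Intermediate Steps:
u(S) = 4
u(-24)/3902 - 4849/2869 = 4/3902 - 4849/2869 = 4*(1/3902) - 4849*1/2869 = 2/1951 - 4849/2869 = -9454661/5597419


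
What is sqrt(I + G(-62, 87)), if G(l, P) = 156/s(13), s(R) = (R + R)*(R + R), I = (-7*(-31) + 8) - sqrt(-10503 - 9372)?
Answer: sqrt(38064 - 845*I*sqrt(795))/13 ≈ 15.668 - 4.4991*I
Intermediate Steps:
I = 225 - 5*I*sqrt(795) (I = (217 + 8) - sqrt(-19875) = 225 - 5*I*sqrt(795) ≈ 225.0 - 140.98*I)
s(R) = 4*R**2 (s(R) = (2*R)*(2*R) = 4*R**2)
G(l, P) = 3/13 (G(l, P) = 156/((4*13**2)) = 156/((4*169)) = 156/676 = 156*(1/676) = 3/13)
sqrt(I + G(-62, 87)) = sqrt((225 - 5*I*sqrt(795)) + 3/13) = sqrt(2928/13 - 5*I*sqrt(795))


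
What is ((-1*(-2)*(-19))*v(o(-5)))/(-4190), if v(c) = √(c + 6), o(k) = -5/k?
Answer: 19*√7/2095 ≈ 0.023995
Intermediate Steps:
v(c) = √(6 + c)
((-1*(-2)*(-19))*v(o(-5)))/(-4190) = ((-1*(-2)*(-19))*√(6 - 5/(-5)))/(-4190) = ((2*(-19))*√(6 - 5*(-⅕)))*(-1/4190) = -38*√(6 + 1)*(-1/4190) = -38*√7*(-1/4190) = 19*√7/2095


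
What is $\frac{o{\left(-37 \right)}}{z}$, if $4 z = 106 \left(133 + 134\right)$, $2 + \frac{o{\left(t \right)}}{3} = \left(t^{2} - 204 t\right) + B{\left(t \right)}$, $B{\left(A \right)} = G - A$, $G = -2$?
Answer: $\frac{17900}{4717} \approx 3.7948$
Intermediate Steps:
$B{\left(A \right)} = -2 - A$
$o{\left(t \right)} = -12 - 615 t + 3 t^{2}$ ($o{\left(t \right)} = -6 + 3 \left(\left(t^{2} - 204 t\right) - \left(2 + t\right)\right) = -6 + 3 \left(-2 + t^{2} - 205 t\right) = -6 - \left(6 - 3 t^{2} + 615 t\right) = -12 - 615 t + 3 t^{2}$)
$z = \frac{14151}{2}$ ($z = \frac{106 \left(133 + 134\right)}{4} = \frac{106 \cdot 267}{4} = \frac{1}{4} \cdot 28302 = \frac{14151}{2} \approx 7075.5$)
$\frac{o{\left(-37 \right)}}{z} = \frac{-12 - -22755 + 3 \left(-37\right)^{2}}{\frac{14151}{2}} = \left(-12 + 22755 + 3 \cdot 1369\right) \frac{2}{14151} = \left(-12 + 22755 + 4107\right) \frac{2}{14151} = 26850 \cdot \frac{2}{14151} = \frac{17900}{4717}$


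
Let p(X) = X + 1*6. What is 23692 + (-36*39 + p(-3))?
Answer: 22291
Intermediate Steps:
p(X) = 6 + X (p(X) = X + 6 = 6 + X)
23692 + (-36*39 + p(-3)) = 23692 + (-36*39 + (6 - 3)) = 23692 + (-1404 + 3) = 23692 - 1401 = 22291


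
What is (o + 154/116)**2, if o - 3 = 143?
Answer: 73017025/3364 ≈ 21705.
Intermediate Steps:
o = 146 (o = 3 + 143 = 146)
(o + 154/116)**2 = (146 + 154/116)**2 = (146 + 154*(1/116))**2 = (146 + 77/58)**2 = (8545/58)**2 = 73017025/3364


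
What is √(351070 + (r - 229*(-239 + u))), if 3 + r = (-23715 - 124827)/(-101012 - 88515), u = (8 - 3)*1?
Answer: √14535359655110671/189527 ≈ 636.12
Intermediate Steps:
u = 5 (u = 5*1 = 5)
r = -420039/189527 (r = -3 + (-23715 - 124827)/(-101012 - 88515) = -3 - 148542/(-189527) = -3 - 148542*(-1/189527) = -3 + 148542/189527 = -420039/189527 ≈ -2.2162)
√(351070 + (r - 229*(-239 + u))) = √(351070 + (-420039/189527 - 229*(-239 + 5))) = √(351070 + (-420039/189527 - 229*(-234))) = √(351070 + (-420039/189527 - 1*(-53586))) = √(351070 + (-420039/189527 + 53586)) = √(351070 + 10155573783/189527) = √(76692817673/189527) = √14535359655110671/189527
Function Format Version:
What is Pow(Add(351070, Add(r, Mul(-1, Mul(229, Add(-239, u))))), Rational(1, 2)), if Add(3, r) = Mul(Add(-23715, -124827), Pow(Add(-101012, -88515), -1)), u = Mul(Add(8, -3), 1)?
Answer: Mul(Rational(1, 189527), Pow(14535359655110671, Rational(1, 2))) ≈ 636.12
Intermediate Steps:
u = 5 (u = Mul(5, 1) = 5)
r = Rational(-420039, 189527) (r = Add(-3, Mul(Add(-23715, -124827), Pow(Add(-101012, -88515), -1))) = Add(-3, Mul(-148542, Pow(-189527, -1))) = Add(-3, Mul(-148542, Rational(-1, 189527))) = Add(-3, Rational(148542, 189527)) = Rational(-420039, 189527) ≈ -2.2162)
Pow(Add(351070, Add(r, Mul(-1, Mul(229, Add(-239, u))))), Rational(1, 2)) = Pow(Add(351070, Add(Rational(-420039, 189527), Mul(-1, Mul(229, Add(-239, 5))))), Rational(1, 2)) = Pow(Add(351070, Add(Rational(-420039, 189527), Mul(-1, Mul(229, -234)))), Rational(1, 2)) = Pow(Add(351070, Add(Rational(-420039, 189527), Mul(-1, -53586))), Rational(1, 2)) = Pow(Add(351070, Add(Rational(-420039, 189527), 53586)), Rational(1, 2)) = Pow(Add(351070, Rational(10155573783, 189527)), Rational(1, 2)) = Pow(Rational(76692817673, 189527), Rational(1, 2)) = Mul(Rational(1, 189527), Pow(14535359655110671, Rational(1, 2)))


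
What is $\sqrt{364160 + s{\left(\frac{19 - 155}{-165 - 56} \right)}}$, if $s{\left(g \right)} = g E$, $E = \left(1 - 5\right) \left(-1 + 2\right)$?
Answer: $\frac{4 \sqrt{3846414}}{13} \approx 603.46$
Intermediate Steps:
$E = -4$ ($E = \left(-4\right) 1 = -4$)
$s{\left(g \right)} = - 4 g$ ($s{\left(g \right)} = g \left(-4\right) = - 4 g$)
$\sqrt{364160 + s{\left(\frac{19 - 155}{-165 - 56} \right)}} = \sqrt{364160 - 4 \frac{19 - 155}{-165 - 56}} = \sqrt{364160 - 4 \left(- \frac{136}{-221}\right)} = \sqrt{364160 - 4 \left(\left(-136\right) \left(- \frac{1}{221}\right)\right)} = \sqrt{364160 - \frac{32}{13}} = \sqrt{\frac{4734048}{13}} = \frac{4 \sqrt{3846414}}{13}$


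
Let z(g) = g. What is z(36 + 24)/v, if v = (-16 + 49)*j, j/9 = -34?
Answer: -10/1683 ≈ -0.0059418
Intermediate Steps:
j = -306 (j = 9*(-34) = -306)
v = -10098 (v = (-16 + 49)*(-306) = 33*(-306) = -10098)
z(36 + 24)/v = (36 + 24)/(-10098) = 60*(-1/10098) = -10/1683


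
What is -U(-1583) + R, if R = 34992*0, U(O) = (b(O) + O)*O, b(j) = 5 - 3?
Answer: -2502723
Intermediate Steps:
b(j) = 2
U(O) = O*(2 + O) (U(O) = (2 + O)*O = O*(2 + O))
R = 0
-U(-1583) + R = -(-1583)*(2 - 1583) + 0 = -(-1583)*(-1581) + 0 = -1*2502723 + 0 = -2502723 + 0 = -2502723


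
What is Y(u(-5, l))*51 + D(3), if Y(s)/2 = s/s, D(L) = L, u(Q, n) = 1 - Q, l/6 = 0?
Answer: 105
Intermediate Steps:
l = 0 (l = 6*0 = 0)
Y(s) = 2 (Y(s) = 2*(s/s) = 2*1 = 2)
Y(u(-5, l))*51 + D(3) = 2*51 + 3 = 102 + 3 = 105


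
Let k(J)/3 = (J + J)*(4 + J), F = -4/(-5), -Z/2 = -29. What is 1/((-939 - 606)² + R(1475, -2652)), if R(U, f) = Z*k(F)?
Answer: 25/59709033 ≈ 4.1870e-7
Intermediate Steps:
Z = 58 (Z = -2*(-29) = 58)
F = ⅘ (F = -4*(-⅕) = ⅘ ≈ 0.80000)
k(J) = 6*J*(4 + J) (k(J) = 3*((J + J)*(4 + J)) = 3*((2*J)*(4 + J)) = 3*(2*J*(4 + J)) = 6*J*(4 + J))
R(U, f) = 33408/25 (R(U, f) = 58*(6*(⅘)*(4 + ⅘)) = 58*(6*(⅘)*(24/5)) = 58*(576/25) = 33408/25)
1/((-939 - 606)² + R(1475, -2652)) = 1/((-939 - 606)² + 33408/25) = 1/((-1545)² + 33408/25) = 1/(2387025 + 33408/25) = 1/(59709033/25) = 25/59709033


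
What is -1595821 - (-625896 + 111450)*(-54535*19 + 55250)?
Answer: -504629393911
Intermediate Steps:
-1595821 - (-625896 + 111450)*(-54535*19 + 55250) = -1595821 - (-514446)*(-1036165 + 55250) = -1595821 - (-514446)*(-980915) = -1595821 - 1*504627798090 = -1595821 - 504627798090 = -504629393911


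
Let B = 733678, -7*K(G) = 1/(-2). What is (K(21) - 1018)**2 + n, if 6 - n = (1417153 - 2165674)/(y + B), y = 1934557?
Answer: 541897801607711/522974060 ≈ 1.0362e+6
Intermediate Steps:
K(G) = 1/14 (K(G) = -1/7/(-2) = -1/7*(-1/2) = 1/14)
n = 16757931/2668235 (n = 6 - (1417153 - 2165674)/(1934557 + 733678) = 6 - (-748521)/2668235 = 6 - 1*(-748521/2668235) = 6 + 748521/2668235 = 16757931/2668235 ≈ 6.2805)
(K(21) - 1018)**2 + n = (1/14 - 1018)**2 + 16757931/2668235 = (-14251/14)**2 + 16757931/2668235 = 203091001/196 + 16757931/2668235 = 541897801607711/522974060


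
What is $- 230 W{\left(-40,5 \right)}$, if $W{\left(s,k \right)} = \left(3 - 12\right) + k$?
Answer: $920$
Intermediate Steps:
$W{\left(s,k \right)} = -9 + k$
$- 230 W{\left(-40,5 \right)} = - 230 \left(-9 + 5\right) = \left(-230\right) \left(-4\right) = 920$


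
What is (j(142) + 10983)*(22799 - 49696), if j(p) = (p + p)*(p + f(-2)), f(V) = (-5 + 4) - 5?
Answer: -1334279479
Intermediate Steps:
f(V) = -6 (f(V) = -1 - 5 = -6)
j(p) = 2*p*(-6 + p) (j(p) = (p + p)*(p - 6) = (2*p)*(-6 + p) = 2*p*(-6 + p))
(j(142) + 10983)*(22799 - 49696) = (2*142*(-6 + 142) + 10983)*(22799 - 49696) = (2*142*136 + 10983)*(-26897) = (38624 + 10983)*(-26897) = 49607*(-26897) = -1334279479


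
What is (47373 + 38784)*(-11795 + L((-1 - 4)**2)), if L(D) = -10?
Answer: -1017083385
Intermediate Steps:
(47373 + 38784)*(-11795 + L((-1 - 4)**2)) = (47373 + 38784)*(-11795 - 10) = 86157*(-11805) = -1017083385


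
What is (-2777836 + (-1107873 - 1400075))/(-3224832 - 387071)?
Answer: 5285784/3611903 ≈ 1.4634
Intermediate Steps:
(-2777836 + (-1107873 - 1400075))/(-3224832 - 387071) = (-2777836 - 2507948)/(-3611903) = -5285784*(-1/3611903) = 5285784/3611903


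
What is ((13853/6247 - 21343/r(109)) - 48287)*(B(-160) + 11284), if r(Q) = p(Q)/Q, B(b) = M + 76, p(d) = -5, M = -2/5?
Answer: 739780568902382/156175 ≈ 4.7369e+9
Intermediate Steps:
M = -⅖ (M = -2*⅕ = -⅖ ≈ -0.40000)
B(b) = 378/5 (B(b) = -⅖ + 76 = 378/5)
r(Q) = -5/Q
((13853/6247 - 21343/r(109)) - 48287)*(B(-160) + 11284) = ((13853/6247 - 21343/((-5/109))) - 48287)*(378/5 + 11284) = ((13853*(1/6247) - 21343/((-5*1/109))) - 48287)*(56798/5) = ((13853/6247 - 21343/(-5/109)) - 48287)*(56798/5) = ((13853/6247 - 21343*(-109/5)) - 48287)*(56798/5) = ((13853/6247 + 2326387/5) - 48287)*(56798/5) = (14533008854/31235 - 48287)*(56798/5) = (13024764409/31235)*(56798/5) = 739780568902382/156175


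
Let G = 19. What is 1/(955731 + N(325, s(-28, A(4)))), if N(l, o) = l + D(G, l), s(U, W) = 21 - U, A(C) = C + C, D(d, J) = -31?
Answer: 1/956025 ≈ 1.0460e-6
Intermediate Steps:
A(C) = 2*C
N(l, o) = -31 + l (N(l, o) = l - 31 = -31 + l)
1/(955731 + N(325, s(-28, A(4)))) = 1/(955731 + (-31 + 325)) = 1/(955731 + 294) = 1/956025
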